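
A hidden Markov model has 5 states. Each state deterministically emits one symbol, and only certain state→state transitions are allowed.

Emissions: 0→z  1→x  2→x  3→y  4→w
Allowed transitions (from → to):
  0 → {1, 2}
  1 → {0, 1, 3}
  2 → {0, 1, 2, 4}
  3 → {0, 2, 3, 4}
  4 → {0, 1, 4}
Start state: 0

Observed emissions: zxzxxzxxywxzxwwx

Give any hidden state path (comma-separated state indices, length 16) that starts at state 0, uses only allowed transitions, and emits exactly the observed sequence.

0,1,0,2,2,0,1,1,3,4,1,0,2,4,4,1

  pos 0: z in {0}, choose 0; start
  pos 1: x in {1,2}, choose 1; 0->1 ok
  pos 2: z in {0}, choose 0; 1->0 ok
  pos 3: x in {1,2}, choose 2; 0->2 ok
  pos 4: x in {1,2}, choose 2; 2->2 ok
  pos 5: z in {0}, choose 0; 2->0 ok
  pos 6: x in {1,2}, choose 1; 0->1 ok
  pos 7: x in {1,2}, choose 1; 1->1 ok
  pos 8: y in {3}, choose 3; 1->3 ok
  pos 9: w in {4}, choose 4; 3->4 ok
  pos 10: x in {1,2}, choose 1; 4->1 ok
  pos 11: z in {0}, choose 0; 1->0 ok
  pos 12: x in {1,2}, choose 2; 0->2 ok
  pos 13: w in {4}, choose 4; 2->4 ok
  pos 14: w in {4}, choose 4; 4->4 ok
  pos 15: x in {1,2}, choose 1; 4->1 ok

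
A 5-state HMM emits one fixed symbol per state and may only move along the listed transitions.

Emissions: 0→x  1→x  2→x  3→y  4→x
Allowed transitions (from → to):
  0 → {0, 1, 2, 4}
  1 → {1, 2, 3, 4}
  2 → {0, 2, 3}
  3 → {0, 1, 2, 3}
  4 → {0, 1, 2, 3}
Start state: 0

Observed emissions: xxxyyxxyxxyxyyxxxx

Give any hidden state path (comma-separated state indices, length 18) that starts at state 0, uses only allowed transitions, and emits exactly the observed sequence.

0,0,1,3,3,1,1,3,1,4,3,2,3,3,0,2,2,0

  t0 'x' -> {0,1,2,4}, take 0 (start)
  t1 'x' -> {0,1,2,4}, take 0 (0->0 ok)
  t2 'x' -> {0,1,2,4}, take 1 (0->1 ok)
  t3 'y' -> {3}, take 3 (1->3 ok)
  t4 'y' -> {3}, take 3 (3->3 ok)
  t5 'x' -> {0,1,2,4}, take 1 (3->1 ok)
  t6 'x' -> {0,1,2,4}, take 1 (1->1 ok)
  t7 'y' -> {3}, take 3 (1->3 ok)
  t8 'x' -> {0,1,2,4}, take 1 (3->1 ok)
  t9 'x' -> {0,1,2,4}, take 4 (1->4 ok)
  t10 'y' -> {3}, take 3 (4->3 ok)
  t11 'x' -> {0,1,2,4}, take 2 (3->2 ok)
  t12 'y' -> {3}, take 3 (2->3 ok)
  t13 'y' -> {3}, take 3 (3->3 ok)
  t14 'x' -> {0,1,2,4}, take 0 (3->0 ok)
  t15 'x' -> {0,1,2,4}, take 2 (0->2 ok)
  t16 'x' -> {0,1,2,4}, take 2 (2->2 ok)
  t17 'x' -> {0,1,2,4}, take 0 (2->0 ok)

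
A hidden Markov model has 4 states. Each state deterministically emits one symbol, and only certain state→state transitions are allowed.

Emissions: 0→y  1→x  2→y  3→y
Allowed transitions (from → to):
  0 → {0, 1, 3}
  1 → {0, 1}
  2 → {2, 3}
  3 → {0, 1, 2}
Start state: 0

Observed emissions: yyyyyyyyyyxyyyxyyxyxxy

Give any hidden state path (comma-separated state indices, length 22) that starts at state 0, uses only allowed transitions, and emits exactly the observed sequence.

  t0 'y' -> {0,2,3}, take 0 (start)
  t1 'y' -> {0,2,3}, take 3 (0->3 ok)
  t2 'y' -> {0,2,3}, take 2 (3->2 ok)
  t3 'y' -> {0,2,3}, take 2 (2->2 ok)
  t4 'y' -> {0,2,3}, take 3 (2->3 ok)
  t5 'y' -> {0,2,3}, take 0 (3->0 ok)
  t6 'y' -> {0,2,3}, take 0 (0->0 ok)
  t7 'y' -> {0,2,3}, take 3 (0->3 ok)
  t8 'y' -> {0,2,3}, take 2 (3->2 ok)
  t9 'y' -> {0,2,3}, take 3 (2->3 ok)
  t10 'x' -> {1}, take 1 (3->1 ok)
  t11 'y' -> {0,2,3}, take 0 (1->0 ok)
  t12 'y' -> {0,2,3}, take 3 (0->3 ok)
  t13 'y' -> {0,2,3}, take 0 (3->0 ok)
  t14 'x' -> {1}, take 1 (0->1 ok)
  t15 'y' -> {0,2,3}, take 0 (1->0 ok)
  t16 'y' -> {0,2,3}, take 0 (0->0 ok)
  t17 'x' -> {1}, take 1 (0->1 ok)
  t18 'y' -> {0,2,3}, take 0 (1->0 ok)
  t19 'x' -> {1}, take 1 (0->1 ok)
  t20 'x' -> {1}, take 1 (1->1 ok)
  t21 'y' -> {0,2,3}, take 0 (1->0 ok)

0,3,2,2,3,0,0,3,2,3,1,0,3,0,1,0,0,1,0,1,1,0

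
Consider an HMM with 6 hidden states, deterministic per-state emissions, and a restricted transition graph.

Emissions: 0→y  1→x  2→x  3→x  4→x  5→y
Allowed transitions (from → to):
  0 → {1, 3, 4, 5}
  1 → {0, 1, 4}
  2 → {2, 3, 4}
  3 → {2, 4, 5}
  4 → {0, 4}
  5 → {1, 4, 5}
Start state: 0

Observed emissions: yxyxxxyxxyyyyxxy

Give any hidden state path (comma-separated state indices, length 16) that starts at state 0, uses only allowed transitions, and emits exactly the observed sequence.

0,4,0,3,4,4,0,1,4,0,5,5,5,4,4,0

  t0 'y' -> {0,5}, take 0 (start)
  t1 'x' -> {1,2,3,4}, take 4 (0->4 ok)
  t2 'y' -> {0,5}, take 0 (4->0 ok)
  t3 'x' -> {1,2,3,4}, take 3 (0->3 ok)
  t4 'x' -> {1,2,3,4}, take 4 (3->4 ok)
  t5 'x' -> {1,2,3,4}, take 4 (4->4 ok)
  t6 'y' -> {0,5}, take 0 (4->0 ok)
  t7 'x' -> {1,2,3,4}, take 1 (0->1 ok)
  t8 'x' -> {1,2,3,4}, take 4 (1->4 ok)
  t9 'y' -> {0,5}, take 0 (4->0 ok)
  t10 'y' -> {0,5}, take 5 (0->5 ok)
  t11 'y' -> {0,5}, take 5 (5->5 ok)
  t12 'y' -> {0,5}, take 5 (5->5 ok)
  t13 'x' -> {1,2,3,4}, take 4 (5->4 ok)
  t14 'x' -> {1,2,3,4}, take 4 (4->4 ok)
  t15 'y' -> {0,5}, take 0 (4->0 ok)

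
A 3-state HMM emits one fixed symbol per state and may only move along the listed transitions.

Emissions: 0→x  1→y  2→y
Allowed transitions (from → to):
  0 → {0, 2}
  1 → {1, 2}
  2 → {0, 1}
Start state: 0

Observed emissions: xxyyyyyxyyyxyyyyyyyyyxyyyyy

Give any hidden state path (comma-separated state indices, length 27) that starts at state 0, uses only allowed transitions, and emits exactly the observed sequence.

  0: obs=x cand={0} pick 0 [start]
  1: obs=x cand={0} pick 0 [0->0 ok]
  2: obs=y cand={1,2} pick 2 [0->2 ok]
  3: obs=y cand={1,2} pick 1 [2->1 ok]
  4: obs=y cand={1,2} pick 2 [1->2 ok]
  5: obs=y cand={1,2} pick 1 [2->1 ok]
  6: obs=y cand={1,2} pick 2 [1->2 ok]
  7: obs=x cand={0} pick 0 [2->0 ok]
  8: obs=y cand={1,2} pick 2 [0->2 ok]
  9: obs=y cand={1,2} pick 1 [2->1 ok]
  10: obs=y cand={1,2} pick 2 [1->2 ok]
  11: obs=x cand={0} pick 0 [2->0 ok]
  12: obs=y cand={1,2} pick 2 [0->2 ok]
  13: obs=y cand={1,2} pick 1 [2->1 ok]
  14: obs=y cand={1,2} pick 1 [1->1 ok]
  15: obs=y cand={1,2} pick 2 [1->2 ok]
  16: obs=y cand={1,2} pick 1 [2->1 ok]
  17: obs=y cand={1,2} pick 1 [1->1 ok]
  18: obs=y cand={1,2} pick 1 [1->1 ok]
  19: obs=y cand={1,2} pick 1 [1->1 ok]
  20: obs=y cand={1,2} pick 2 [1->2 ok]
  21: obs=x cand={0} pick 0 [2->0 ok]
  22: obs=y cand={1,2} pick 2 [0->2 ok]
  23: obs=y cand={1,2} pick 1 [2->1 ok]
  24: obs=y cand={1,2} pick 2 [1->2 ok]
  25: obs=y cand={1,2} pick 1 [2->1 ok]
  26: obs=y cand={1,2} pick 1 [1->1 ok]

0,0,2,1,2,1,2,0,2,1,2,0,2,1,1,2,1,1,1,1,2,0,2,1,2,1,1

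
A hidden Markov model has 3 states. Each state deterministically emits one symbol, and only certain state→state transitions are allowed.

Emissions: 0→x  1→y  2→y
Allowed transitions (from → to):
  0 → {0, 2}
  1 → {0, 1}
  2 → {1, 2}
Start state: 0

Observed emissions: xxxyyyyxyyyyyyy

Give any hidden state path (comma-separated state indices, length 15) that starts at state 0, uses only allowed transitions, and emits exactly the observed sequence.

  0: obs=x cand={0} pick 0 [start]
  1: obs=x cand={0} pick 0 [0->0 ok]
  2: obs=x cand={0} pick 0 [0->0 ok]
  3: obs=y cand={1,2} pick 2 [0->2 ok]
  4: obs=y cand={1,2} pick 1 [2->1 ok]
  5: obs=y cand={1,2} pick 1 [1->1 ok]
  6: obs=y cand={1,2} pick 1 [1->1 ok]
  7: obs=x cand={0} pick 0 [1->0 ok]
  8: obs=y cand={1,2} pick 2 [0->2 ok]
  9: obs=y cand={1,2} pick 2 [2->2 ok]
  10: obs=y cand={1,2} pick 2 [2->2 ok]
  11: obs=y cand={1,2} pick 2 [2->2 ok]
  12: obs=y cand={1,2} pick 1 [2->1 ok]
  13: obs=y cand={1,2} pick 1 [1->1 ok]
  14: obs=y cand={1,2} pick 1 [1->1 ok]

0,0,0,2,1,1,1,0,2,2,2,2,1,1,1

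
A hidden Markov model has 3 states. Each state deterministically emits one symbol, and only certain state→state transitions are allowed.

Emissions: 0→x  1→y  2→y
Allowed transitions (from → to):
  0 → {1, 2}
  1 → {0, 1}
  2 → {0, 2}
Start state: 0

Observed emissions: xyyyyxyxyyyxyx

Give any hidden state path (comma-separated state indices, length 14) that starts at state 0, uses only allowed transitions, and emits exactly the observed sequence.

  0: obs=x cand={0} pick 0 [start]
  1: obs=y cand={1,2} pick 1 [0->1 ok]
  2: obs=y cand={1,2} pick 1 [1->1 ok]
  3: obs=y cand={1,2} pick 1 [1->1 ok]
  4: obs=y cand={1,2} pick 1 [1->1 ok]
  5: obs=x cand={0} pick 0 [1->0 ok]
  6: obs=y cand={1,2} pick 2 [0->2 ok]
  7: obs=x cand={0} pick 0 [2->0 ok]
  8: obs=y cand={1,2} pick 1 [0->1 ok]
  9: obs=y cand={1,2} pick 1 [1->1 ok]
  10: obs=y cand={1,2} pick 1 [1->1 ok]
  11: obs=x cand={0} pick 0 [1->0 ok]
  12: obs=y cand={1,2} pick 2 [0->2 ok]
  13: obs=x cand={0} pick 0 [2->0 ok]

0,1,1,1,1,0,2,0,1,1,1,0,2,0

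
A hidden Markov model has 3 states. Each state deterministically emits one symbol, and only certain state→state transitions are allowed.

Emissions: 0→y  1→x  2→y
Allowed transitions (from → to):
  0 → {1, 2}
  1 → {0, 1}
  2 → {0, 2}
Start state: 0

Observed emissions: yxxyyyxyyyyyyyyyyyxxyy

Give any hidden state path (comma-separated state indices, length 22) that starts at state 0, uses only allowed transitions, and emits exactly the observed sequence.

0,1,1,0,2,0,1,0,2,2,2,0,2,2,0,2,2,0,1,1,0,2

  t0 'y' -> {0,2}, take 0 (start)
  t1 'x' -> {1}, take 1 (0->1 ok)
  t2 'x' -> {1}, take 1 (1->1 ok)
  t3 'y' -> {0,2}, take 0 (1->0 ok)
  t4 'y' -> {0,2}, take 2 (0->2 ok)
  t5 'y' -> {0,2}, take 0 (2->0 ok)
  t6 'x' -> {1}, take 1 (0->1 ok)
  t7 'y' -> {0,2}, take 0 (1->0 ok)
  t8 'y' -> {0,2}, take 2 (0->2 ok)
  t9 'y' -> {0,2}, take 2 (2->2 ok)
  t10 'y' -> {0,2}, take 2 (2->2 ok)
  t11 'y' -> {0,2}, take 0 (2->0 ok)
  t12 'y' -> {0,2}, take 2 (0->2 ok)
  t13 'y' -> {0,2}, take 2 (2->2 ok)
  t14 'y' -> {0,2}, take 0 (2->0 ok)
  t15 'y' -> {0,2}, take 2 (0->2 ok)
  t16 'y' -> {0,2}, take 2 (2->2 ok)
  t17 'y' -> {0,2}, take 0 (2->0 ok)
  t18 'x' -> {1}, take 1 (0->1 ok)
  t19 'x' -> {1}, take 1 (1->1 ok)
  t20 'y' -> {0,2}, take 0 (1->0 ok)
  t21 'y' -> {0,2}, take 2 (0->2 ok)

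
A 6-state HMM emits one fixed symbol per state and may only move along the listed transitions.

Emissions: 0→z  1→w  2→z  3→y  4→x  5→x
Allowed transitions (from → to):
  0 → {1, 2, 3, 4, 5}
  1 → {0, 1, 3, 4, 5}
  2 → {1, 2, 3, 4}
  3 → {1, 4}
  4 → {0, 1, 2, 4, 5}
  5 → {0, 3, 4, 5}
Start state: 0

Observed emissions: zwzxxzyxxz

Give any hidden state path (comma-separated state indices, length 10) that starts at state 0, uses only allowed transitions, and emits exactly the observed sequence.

0,1,0,5,4,2,3,4,5,0

  0: obs=z cand={0,2} pick 0 [start]
  1: obs=w cand={1} pick 1 [0->1 ok]
  2: obs=z cand={0,2} pick 0 [1->0 ok]
  3: obs=x cand={4,5} pick 5 [0->5 ok]
  4: obs=x cand={4,5} pick 4 [5->4 ok]
  5: obs=z cand={0,2} pick 2 [4->2 ok]
  6: obs=y cand={3} pick 3 [2->3 ok]
  7: obs=x cand={4,5} pick 4 [3->4 ok]
  8: obs=x cand={4,5} pick 5 [4->5 ok]
  9: obs=z cand={0,2} pick 0 [5->0 ok]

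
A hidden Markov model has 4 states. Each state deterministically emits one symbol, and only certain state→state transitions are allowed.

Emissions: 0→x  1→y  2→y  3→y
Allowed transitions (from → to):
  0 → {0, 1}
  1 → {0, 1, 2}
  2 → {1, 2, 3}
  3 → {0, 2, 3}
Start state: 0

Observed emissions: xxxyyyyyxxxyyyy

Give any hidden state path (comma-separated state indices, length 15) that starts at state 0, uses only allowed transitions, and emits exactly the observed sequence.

0,0,0,1,2,3,2,3,0,0,0,1,2,2,3

  0: obs=x cand={0} pick 0 [start]
  1: obs=x cand={0} pick 0 [0->0 ok]
  2: obs=x cand={0} pick 0 [0->0 ok]
  3: obs=y cand={1,2,3} pick 1 [0->1 ok]
  4: obs=y cand={1,2,3} pick 2 [1->2 ok]
  5: obs=y cand={1,2,3} pick 3 [2->3 ok]
  6: obs=y cand={1,2,3} pick 2 [3->2 ok]
  7: obs=y cand={1,2,3} pick 3 [2->3 ok]
  8: obs=x cand={0} pick 0 [3->0 ok]
  9: obs=x cand={0} pick 0 [0->0 ok]
  10: obs=x cand={0} pick 0 [0->0 ok]
  11: obs=y cand={1,2,3} pick 1 [0->1 ok]
  12: obs=y cand={1,2,3} pick 2 [1->2 ok]
  13: obs=y cand={1,2,3} pick 2 [2->2 ok]
  14: obs=y cand={1,2,3} pick 3 [2->3 ok]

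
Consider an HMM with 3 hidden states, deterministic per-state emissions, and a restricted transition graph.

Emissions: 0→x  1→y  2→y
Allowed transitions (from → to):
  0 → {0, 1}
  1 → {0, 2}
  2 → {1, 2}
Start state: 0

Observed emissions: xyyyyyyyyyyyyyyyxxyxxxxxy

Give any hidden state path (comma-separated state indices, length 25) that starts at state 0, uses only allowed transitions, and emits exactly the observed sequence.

  0: obs=x cand={0} pick 0 [start]
  1: obs=y cand={1,2} pick 1 [0->1 ok]
  2: obs=y cand={1,2} pick 2 [1->2 ok]
  3: obs=y cand={1,2} pick 1 [2->1 ok]
  4: obs=y cand={1,2} pick 2 [1->2 ok]
  5: obs=y cand={1,2} pick 2 [2->2 ok]
  6: obs=y cand={1,2} pick 2 [2->2 ok]
  7: obs=y cand={1,2} pick 2 [2->2 ok]
  8: obs=y cand={1,2} pick 1 [2->1 ok]
  9: obs=y cand={1,2} pick 2 [1->2 ok]
  10: obs=y cand={1,2} pick 2 [2->2 ok]
  11: obs=y cand={1,2} pick 2 [2->2 ok]
  12: obs=y cand={1,2} pick 2 [2->2 ok]
  13: obs=y cand={1,2} pick 1 [2->1 ok]
  14: obs=y cand={1,2} pick 2 [1->2 ok]
  15: obs=y cand={1,2} pick 1 [2->1 ok]
  16: obs=x cand={0} pick 0 [1->0 ok]
  17: obs=x cand={0} pick 0 [0->0 ok]
  18: obs=y cand={1,2} pick 1 [0->1 ok]
  19: obs=x cand={0} pick 0 [1->0 ok]
  20: obs=x cand={0} pick 0 [0->0 ok]
  21: obs=x cand={0} pick 0 [0->0 ok]
  22: obs=x cand={0} pick 0 [0->0 ok]
  23: obs=x cand={0} pick 0 [0->0 ok]
  24: obs=y cand={1,2} pick 1 [0->1 ok]

0,1,2,1,2,2,2,2,1,2,2,2,2,1,2,1,0,0,1,0,0,0,0,0,1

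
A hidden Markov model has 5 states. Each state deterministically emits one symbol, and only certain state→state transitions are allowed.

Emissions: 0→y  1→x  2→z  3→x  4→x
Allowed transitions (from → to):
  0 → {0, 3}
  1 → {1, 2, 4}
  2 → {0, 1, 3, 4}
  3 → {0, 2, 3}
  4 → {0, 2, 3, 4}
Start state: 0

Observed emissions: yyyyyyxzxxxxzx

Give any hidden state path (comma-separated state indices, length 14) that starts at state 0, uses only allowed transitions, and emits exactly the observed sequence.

  [0] y  {0}  => 0  start
  [1] y  {0}  => 0  0->0 ok
  [2] y  {0}  => 0  0->0 ok
  [3] y  {0}  => 0  0->0 ok
  [4] y  {0}  => 0  0->0 ok
  [5] y  {0}  => 0  0->0 ok
  [6] x  {1,3,4}  => 3  0->3 ok
  [7] z  {2}  => 2  3->2 ok
  [8] x  {1,3,4}  => 1  2->1 ok
  [9] x  {1,3,4}  => 1  1->1 ok
  [10] x  {1,3,4}  => 1  1->1 ok
  [11] x  {1,3,4}  => 4  1->4 ok
  [12] z  {2}  => 2  4->2 ok
  [13] x  {1,3,4}  => 3  2->3 ok

0,0,0,0,0,0,3,2,1,1,1,4,2,3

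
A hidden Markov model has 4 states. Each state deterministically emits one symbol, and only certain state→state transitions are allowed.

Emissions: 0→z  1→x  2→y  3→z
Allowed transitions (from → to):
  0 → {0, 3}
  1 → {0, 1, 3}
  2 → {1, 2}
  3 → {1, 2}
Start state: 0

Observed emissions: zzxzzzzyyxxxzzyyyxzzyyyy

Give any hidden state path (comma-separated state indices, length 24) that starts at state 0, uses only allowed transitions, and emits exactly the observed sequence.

  0: obs=z cand={0,3} pick 0 [start]
  1: obs=z cand={0,3} pick 3 [0->3 ok]
  2: obs=x cand={1} pick 1 [3->1 ok]
  3: obs=z cand={0,3} pick 0 [1->0 ok]
  4: obs=z cand={0,3} pick 0 [0->0 ok]
  5: obs=z cand={0,3} pick 0 [0->0 ok]
  6: obs=z cand={0,3} pick 3 [0->3 ok]
  7: obs=y cand={2} pick 2 [3->2 ok]
  8: obs=y cand={2} pick 2 [2->2 ok]
  9: obs=x cand={1} pick 1 [2->1 ok]
  10: obs=x cand={1} pick 1 [1->1 ok]
  11: obs=x cand={1} pick 1 [1->1 ok]
  12: obs=z cand={0,3} pick 0 [1->0 ok]
  13: obs=z cand={0,3} pick 3 [0->3 ok]
  14: obs=y cand={2} pick 2 [3->2 ok]
  15: obs=y cand={2} pick 2 [2->2 ok]
  16: obs=y cand={2} pick 2 [2->2 ok]
  17: obs=x cand={1} pick 1 [2->1 ok]
  18: obs=z cand={0,3} pick 0 [1->0 ok]
  19: obs=z cand={0,3} pick 3 [0->3 ok]
  20: obs=y cand={2} pick 2 [3->2 ok]
  21: obs=y cand={2} pick 2 [2->2 ok]
  22: obs=y cand={2} pick 2 [2->2 ok]
  23: obs=y cand={2} pick 2 [2->2 ok]

0,3,1,0,0,0,3,2,2,1,1,1,0,3,2,2,2,1,0,3,2,2,2,2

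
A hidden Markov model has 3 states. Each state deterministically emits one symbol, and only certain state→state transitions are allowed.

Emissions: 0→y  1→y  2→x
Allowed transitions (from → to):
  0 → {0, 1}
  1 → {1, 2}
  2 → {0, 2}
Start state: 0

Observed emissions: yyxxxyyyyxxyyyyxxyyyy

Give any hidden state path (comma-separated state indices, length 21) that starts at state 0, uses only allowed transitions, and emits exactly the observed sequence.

0,1,2,2,2,0,0,0,1,2,2,0,0,1,1,2,2,0,1,1,1

  0: obs=y cand={0,1} pick 0 [start]
  1: obs=y cand={0,1} pick 1 [0->1 ok]
  2: obs=x cand={2} pick 2 [1->2 ok]
  3: obs=x cand={2} pick 2 [2->2 ok]
  4: obs=x cand={2} pick 2 [2->2 ok]
  5: obs=y cand={0,1} pick 0 [2->0 ok]
  6: obs=y cand={0,1} pick 0 [0->0 ok]
  7: obs=y cand={0,1} pick 0 [0->0 ok]
  8: obs=y cand={0,1} pick 1 [0->1 ok]
  9: obs=x cand={2} pick 2 [1->2 ok]
  10: obs=x cand={2} pick 2 [2->2 ok]
  11: obs=y cand={0,1} pick 0 [2->0 ok]
  12: obs=y cand={0,1} pick 0 [0->0 ok]
  13: obs=y cand={0,1} pick 1 [0->1 ok]
  14: obs=y cand={0,1} pick 1 [1->1 ok]
  15: obs=x cand={2} pick 2 [1->2 ok]
  16: obs=x cand={2} pick 2 [2->2 ok]
  17: obs=y cand={0,1} pick 0 [2->0 ok]
  18: obs=y cand={0,1} pick 1 [0->1 ok]
  19: obs=y cand={0,1} pick 1 [1->1 ok]
  20: obs=y cand={0,1} pick 1 [1->1 ok]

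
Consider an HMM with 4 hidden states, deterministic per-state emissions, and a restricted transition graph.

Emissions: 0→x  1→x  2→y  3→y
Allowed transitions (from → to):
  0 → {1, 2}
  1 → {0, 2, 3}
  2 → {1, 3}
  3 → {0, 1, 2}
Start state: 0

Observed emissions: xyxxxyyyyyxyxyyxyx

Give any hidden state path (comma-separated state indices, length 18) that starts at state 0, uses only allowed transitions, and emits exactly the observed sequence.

  t0 'x' -> {0,1}, take 0 (start)
  t1 'y' -> {2,3}, take 2 (0->2 ok)
  t2 'x' -> {0,1}, take 1 (2->1 ok)
  t3 'x' -> {0,1}, take 0 (1->0 ok)
  t4 'x' -> {0,1}, take 1 (0->1 ok)
  t5 'y' -> {2,3}, take 3 (1->3 ok)
  t6 'y' -> {2,3}, take 2 (3->2 ok)
  t7 'y' -> {2,3}, take 3 (2->3 ok)
  t8 'y' -> {2,3}, take 2 (3->2 ok)
  t9 'y' -> {2,3}, take 3 (2->3 ok)
  t10 'x' -> {0,1}, take 1 (3->1 ok)
  t11 'y' -> {2,3}, take 3 (1->3 ok)
  t12 'x' -> {0,1}, take 1 (3->1 ok)
  t13 'y' -> {2,3}, take 3 (1->3 ok)
  t14 'y' -> {2,3}, take 2 (3->2 ok)
  t15 'x' -> {0,1}, take 1 (2->1 ok)
  t16 'y' -> {2,3}, take 3 (1->3 ok)
  t17 'x' -> {0,1}, take 1 (3->1 ok)

0,2,1,0,1,3,2,3,2,3,1,3,1,3,2,1,3,1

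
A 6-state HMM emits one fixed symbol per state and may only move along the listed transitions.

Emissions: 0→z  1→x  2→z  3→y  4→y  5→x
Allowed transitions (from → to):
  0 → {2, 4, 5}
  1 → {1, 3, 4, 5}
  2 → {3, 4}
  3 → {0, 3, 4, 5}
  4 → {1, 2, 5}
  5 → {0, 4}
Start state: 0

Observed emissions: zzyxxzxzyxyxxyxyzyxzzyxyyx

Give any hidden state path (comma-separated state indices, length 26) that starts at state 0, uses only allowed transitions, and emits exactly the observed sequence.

0,2,4,1,5,0,5,0,4,5,4,1,1,3,5,4,2,3,5,0,2,4,1,3,4,5

  0: obs=z cand={0,2} pick 0 [start]
  1: obs=z cand={0,2} pick 2 [0->2 ok]
  2: obs=y cand={3,4} pick 4 [2->4 ok]
  3: obs=x cand={1,5} pick 1 [4->1 ok]
  4: obs=x cand={1,5} pick 5 [1->5 ok]
  5: obs=z cand={0,2} pick 0 [5->0 ok]
  6: obs=x cand={1,5} pick 5 [0->5 ok]
  7: obs=z cand={0,2} pick 0 [5->0 ok]
  8: obs=y cand={3,4} pick 4 [0->4 ok]
  9: obs=x cand={1,5} pick 5 [4->5 ok]
  10: obs=y cand={3,4} pick 4 [5->4 ok]
  11: obs=x cand={1,5} pick 1 [4->1 ok]
  12: obs=x cand={1,5} pick 1 [1->1 ok]
  13: obs=y cand={3,4} pick 3 [1->3 ok]
  14: obs=x cand={1,5} pick 5 [3->5 ok]
  15: obs=y cand={3,4} pick 4 [5->4 ok]
  16: obs=z cand={0,2} pick 2 [4->2 ok]
  17: obs=y cand={3,4} pick 3 [2->3 ok]
  18: obs=x cand={1,5} pick 5 [3->5 ok]
  19: obs=z cand={0,2} pick 0 [5->0 ok]
  20: obs=z cand={0,2} pick 2 [0->2 ok]
  21: obs=y cand={3,4} pick 4 [2->4 ok]
  22: obs=x cand={1,5} pick 1 [4->1 ok]
  23: obs=y cand={3,4} pick 3 [1->3 ok]
  24: obs=y cand={3,4} pick 4 [3->4 ok]
  25: obs=x cand={1,5} pick 5 [4->5 ok]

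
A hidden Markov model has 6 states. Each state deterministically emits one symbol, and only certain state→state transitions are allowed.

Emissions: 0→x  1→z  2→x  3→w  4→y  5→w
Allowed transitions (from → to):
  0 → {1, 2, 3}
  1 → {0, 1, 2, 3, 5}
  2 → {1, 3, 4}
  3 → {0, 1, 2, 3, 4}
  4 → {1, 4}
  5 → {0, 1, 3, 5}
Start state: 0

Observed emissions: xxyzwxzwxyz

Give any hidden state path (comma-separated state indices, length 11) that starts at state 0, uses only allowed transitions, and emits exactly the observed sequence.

  t0 'x' -> {0,2}, take 0 (start)
  t1 'x' -> {0,2}, take 2 (0->2 ok)
  t2 'y' -> {4}, take 4 (2->4 ok)
  t3 'z' -> {1}, take 1 (4->1 ok)
  t4 'w' -> {3,5}, take 3 (1->3 ok)
  t5 'x' -> {0,2}, take 0 (3->0 ok)
  t6 'z' -> {1}, take 1 (0->1 ok)
  t7 'w' -> {3,5}, take 3 (1->3 ok)
  t8 'x' -> {0,2}, take 2 (3->2 ok)
  t9 'y' -> {4}, take 4 (2->4 ok)
  t10 'z' -> {1}, take 1 (4->1 ok)

0,2,4,1,3,0,1,3,2,4,1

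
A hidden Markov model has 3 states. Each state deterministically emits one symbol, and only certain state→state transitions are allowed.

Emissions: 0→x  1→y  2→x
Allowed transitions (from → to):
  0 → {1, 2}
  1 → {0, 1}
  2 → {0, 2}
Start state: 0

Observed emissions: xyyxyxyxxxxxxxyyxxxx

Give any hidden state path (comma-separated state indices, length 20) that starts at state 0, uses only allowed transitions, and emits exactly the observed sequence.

0,1,1,0,1,0,1,0,2,2,2,0,2,0,1,1,0,2,2,2

  pos 0: x in {0,2}, choose 0; start
  pos 1: y in {1}, choose 1; 0->1 ok
  pos 2: y in {1}, choose 1; 1->1 ok
  pos 3: x in {0,2}, choose 0; 1->0 ok
  pos 4: y in {1}, choose 1; 0->1 ok
  pos 5: x in {0,2}, choose 0; 1->0 ok
  pos 6: y in {1}, choose 1; 0->1 ok
  pos 7: x in {0,2}, choose 0; 1->0 ok
  pos 8: x in {0,2}, choose 2; 0->2 ok
  pos 9: x in {0,2}, choose 2; 2->2 ok
  pos 10: x in {0,2}, choose 2; 2->2 ok
  pos 11: x in {0,2}, choose 0; 2->0 ok
  pos 12: x in {0,2}, choose 2; 0->2 ok
  pos 13: x in {0,2}, choose 0; 2->0 ok
  pos 14: y in {1}, choose 1; 0->1 ok
  pos 15: y in {1}, choose 1; 1->1 ok
  pos 16: x in {0,2}, choose 0; 1->0 ok
  pos 17: x in {0,2}, choose 2; 0->2 ok
  pos 18: x in {0,2}, choose 2; 2->2 ok
  pos 19: x in {0,2}, choose 2; 2->2 ok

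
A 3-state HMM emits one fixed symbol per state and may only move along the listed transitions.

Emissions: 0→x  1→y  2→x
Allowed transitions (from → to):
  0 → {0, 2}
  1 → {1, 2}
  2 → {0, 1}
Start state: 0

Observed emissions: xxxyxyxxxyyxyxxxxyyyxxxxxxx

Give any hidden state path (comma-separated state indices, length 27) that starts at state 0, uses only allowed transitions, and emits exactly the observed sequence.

0,0,2,1,2,1,2,0,2,1,1,2,1,2,0,0,2,1,1,1,2,0,0,0,2,0,0

  0: obs=x cand={0,2} pick 0 [start]
  1: obs=x cand={0,2} pick 0 [0->0 ok]
  2: obs=x cand={0,2} pick 2 [0->2 ok]
  3: obs=y cand={1} pick 1 [2->1 ok]
  4: obs=x cand={0,2} pick 2 [1->2 ok]
  5: obs=y cand={1} pick 1 [2->1 ok]
  6: obs=x cand={0,2} pick 2 [1->2 ok]
  7: obs=x cand={0,2} pick 0 [2->0 ok]
  8: obs=x cand={0,2} pick 2 [0->2 ok]
  9: obs=y cand={1} pick 1 [2->1 ok]
  10: obs=y cand={1} pick 1 [1->1 ok]
  11: obs=x cand={0,2} pick 2 [1->2 ok]
  12: obs=y cand={1} pick 1 [2->1 ok]
  13: obs=x cand={0,2} pick 2 [1->2 ok]
  14: obs=x cand={0,2} pick 0 [2->0 ok]
  15: obs=x cand={0,2} pick 0 [0->0 ok]
  16: obs=x cand={0,2} pick 2 [0->2 ok]
  17: obs=y cand={1} pick 1 [2->1 ok]
  18: obs=y cand={1} pick 1 [1->1 ok]
  19: obs=y cand={1} pick 1 [1->1 ok]
  20: obs=x cand={0,2} pick 2 [1->2 ok]
  21: obs=x cand={0,2} pick 0 [2->0 ok]
  22: obs=x cand={0,2} pick 0 [0->0 ok]
  23: obs=x cand={0,2} pick 0 [0->0 ok]
  24: obs=x cand={0,2} pick 2 [0->2 ok]
  25: obs=x cand={0,2} pick 0 [2->0 ok]
  26: obs=x cand={0,2} pick 0 [0->0 ok]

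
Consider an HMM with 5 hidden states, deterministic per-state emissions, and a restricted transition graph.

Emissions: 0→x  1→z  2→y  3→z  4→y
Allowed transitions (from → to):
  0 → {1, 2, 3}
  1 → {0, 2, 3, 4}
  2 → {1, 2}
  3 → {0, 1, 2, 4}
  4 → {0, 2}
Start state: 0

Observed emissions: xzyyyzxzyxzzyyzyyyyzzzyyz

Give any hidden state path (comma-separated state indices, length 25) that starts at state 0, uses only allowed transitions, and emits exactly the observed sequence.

0,3,4,2,2,1,0,1,4,0,1,3,4,2,1,2,2,2,2,1,3,1,2,2,1

  t0 'x' -> {0}, take 0 (start)
  t1 'z' -> {1,3}, take 3 (0->3 ok)
  t2 'y' -> {2,4}, take 4 (3->4 ok)
  t3 'y' -> {2,4}, take 2 (4->2 ok)
  t4 'y' -> {2,4}, take 2 (2->2 ok)
  t5 'z' -> {1,3}, take 1 (2->1 ok)
  t6 'x' -> {0}, take 0 (1->0 ok)
  t7 'z' -> {1,3}, take 1 (0->1 ok)
  t8 'y' -> {2,4}, take 4 (1->4 ok)
  t9 'x' -> {0}, take 0 (4->0 ok)
  t10 'z' -> {1,3}, take 1 (0->1 ok)
  t11 'z' -> {1,3}, take 3 (1->3 ok)
  t12 'y' -> {2,4}, take 4 (3->4 ok)
  t13 'y' -> {2,4}, take 2 (4->2 ok)
  t14 'z' -> {1,3}, take 1 (2->1 ok)
  t15 'y' -> {2,4}, take 2 (1->2 ok)
  t16 'y' -> {2,4}, take 2 (2->2 ok)
  t17 'y' -> {2,4}, take 2 (2->2 ok)
  t18 'y' -> {2,4}, take 2 (2->2 ok)
  t19 'z' -> {1,3}, take 1 (2->1 ok)
  t20 'z' -> {1,3}, take 3 (1->3 ok)
  t21 'z' -> {1,3}, take 1 (3->1 ok)
  t22 'y' -> {2,4}, take 2 (1->2 ok)
  t23 'y' -> {2,4}, take 2 (2->2 ok)
  t24 'z' -> {1,3}, take 1 (2->1 ok)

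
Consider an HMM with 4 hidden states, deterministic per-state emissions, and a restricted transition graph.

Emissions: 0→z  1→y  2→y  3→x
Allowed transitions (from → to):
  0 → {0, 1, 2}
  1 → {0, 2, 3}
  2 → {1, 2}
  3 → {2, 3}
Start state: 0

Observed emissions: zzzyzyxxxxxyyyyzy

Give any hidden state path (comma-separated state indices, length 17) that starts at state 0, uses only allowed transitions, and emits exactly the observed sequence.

  t0 'z' -> {0}, take 0 (start)
  t1 'z' -> {0}, take 0 (0->0 ok)
  t2 'z' -> {0}, take 0 (0->0 ok)
  t3 'y' -> {1,2}, take 1 (0->1 ok)
  t4 'z' -> {0}, take 0 (1->0 ok)
  t5 'y' -> {1,2}, take 1 (0->1 ok)
  t6 'x' -> {3}, take 3 (1->3 ok)
  t7 'x' -> {3}, take 3 (3->3 ok)
  t8 'x' -> {3}, take 3 (3->3 ok)
  t9 'x' -> {3}, take 3 (3->3 ok)
  t10 'x' -> {3}, take 3 (3->3 ok)
  t11 'y' -> {1,2}, take 2 (3->2 ok)
  t12 'y' -> {1,2}, take 2 (2->2 ok)
  t13 'y' -> {1,2}, take 2 (2->2 ok)
  t14 'y' -> {1,2}, take 1 (2->1 ok)
  t15 'z' -> {0}, take 0 (1->0 ok)
  t16 'y' -> {1,2}, take 2 (0->2 ok)

0,0,0,1,0,1,3,3,3,3,3,2,2,2,1,0,2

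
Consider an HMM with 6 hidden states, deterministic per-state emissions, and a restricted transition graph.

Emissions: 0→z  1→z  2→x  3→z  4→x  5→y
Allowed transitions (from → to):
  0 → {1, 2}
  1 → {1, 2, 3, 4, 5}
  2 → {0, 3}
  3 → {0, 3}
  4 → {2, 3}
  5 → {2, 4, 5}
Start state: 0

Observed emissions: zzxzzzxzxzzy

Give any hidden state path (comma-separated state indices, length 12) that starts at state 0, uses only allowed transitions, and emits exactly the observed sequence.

0,1,4,3,3,0,2,0,2,0,1,5

  0: obs=z cand={0,1,3} pick 0 [start]
  1: obs=z cand={0,1,3} pick 1 [0->1 ok]
  2: obs=x cand={2,4} pick 4 [1->4 ok]
  3: obs=z cand={0,1,3} pick 3 [4->3 ok]
  4: obs=z cand={0,1,3} pick 3 [3->3 ok]
  5: obs=z cand={0,1,3} pick 0 [3->0 ok]
  6: obs=x cand={2,4} pick 2 [0->2 ok]
  7: obs=z cand={0,1,3} pick 0 [2->0 ok]
  8: obs=x cand={2,4} pick 2 [0->2 ok]
  9: obs=z cand={0,1,3} pick 0 [2->0 ok]
  10: obs=z cand={0,1,3} pick 1 [0->1 ok]
  11: obs=y cand={5} pick 5 [1->5 ok]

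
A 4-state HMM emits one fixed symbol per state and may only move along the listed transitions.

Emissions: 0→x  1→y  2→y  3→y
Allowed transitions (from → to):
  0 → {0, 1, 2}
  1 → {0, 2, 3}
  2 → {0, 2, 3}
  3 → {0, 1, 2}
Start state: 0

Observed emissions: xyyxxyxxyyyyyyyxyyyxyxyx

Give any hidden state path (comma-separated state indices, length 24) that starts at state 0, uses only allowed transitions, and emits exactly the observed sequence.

0,2,3,0,0,2,0,0,2,2,3,2,2,3,2,0,1,2,3,0,2,0,1,0

  t0 'x' -> {0}, take 0 (start)
  t1 'y' -> {1,2,3}, take 2 (0->2 ok)
  t2 'y' -> {1,2,3}, take 3 (2->3 ok)
  t3 'x' -> {0}, take 0 (3->0 ok)
  t4 'x' -> {0}, take 0 (0->0 ok)
  t5 'y' -> {1,2,3}, take 2 (0->2 ok)
  t6 'x' -> {0}, take 0 (2->0 ok)
  t7 'x' -> {0}, take 0 (0->0 ok)
  t8 'y' -> {1,2,3}, take 2 (0->2 ok)
  t9 'y' -> {1,2,3}, take 2 (2->2 ok)
  t10 'y' -> {1,2,3}, take 3 (2->3 ok)
  t11 'y' -> {1,2,3}, take 2 (3->2 ok)
  t12 'y' -> {1,2,3}, take 2 (2->2 ok)
  t13 'y' -> {1,2,3}, take 3 (2->3 ok)
  t14 'y' -> {1,2,3}, take 2 (3->2 ok)
  t15 'x' -> {0}, take 0 (2->0 ok)
  t16 'y' -> {1,2,3}, take 1 (0->1 ok)
  t17 'y' -> {1,2,3}, take 2 (1->2 ok)
  t18 'y' -> {1,2,3}, take 3 (2->3 ok)
  t19 'x' -> {0}, take 0 (3->0 ok)
  t20 'y' -> {1,2,3}, take 2 (0->2 ok)
  t21 'x' -> {0}, take 0 (2->0 ok)
  t22 'y' -> {1,2,3}, take 1 (0->1 ok)
  t23 'x' -> {0}, take 0 (1->0 ok)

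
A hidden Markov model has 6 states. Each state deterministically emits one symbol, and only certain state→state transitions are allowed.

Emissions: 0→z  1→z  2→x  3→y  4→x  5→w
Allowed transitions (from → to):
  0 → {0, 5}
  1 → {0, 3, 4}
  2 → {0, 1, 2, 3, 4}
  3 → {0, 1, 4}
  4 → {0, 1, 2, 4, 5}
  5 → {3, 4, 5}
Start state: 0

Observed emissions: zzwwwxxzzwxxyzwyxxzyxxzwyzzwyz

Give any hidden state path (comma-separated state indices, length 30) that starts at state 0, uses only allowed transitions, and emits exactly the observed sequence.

  [0] z  {0,1}  => 0  start
  [1] z  {0,1}  => 0  0->0 ok
  [2] w  {5}  => 5  0->5 ok
  [3] w  {5}  => 5  5->5 ok
  [4] w  {5}  => 5  5->5 ok
  [5] x  {2,4}  => 4  5->4 ok
  [6] x  {2,4}  => 4  4->4 ok
  [7] z  {0,1}  => 1  4->1 ok
  [8] z  {0,1}  => 0  1->0 ok
  [9] w  {5}  => 5  0->5 ok
  [10] x  {2,4}  => 4  5->4 ok
  [11] x  {2,4}  => 2  4->2 ok
  [12] y  {3}  => 3  2->3 ok
  [13] z  {0,1}  => 0  3->0 ok
  [14] w  {5}  => 5  0->5 ok
  [15] y  {3}  => 3  5->3 ok
  [16] x  {2,4}  => 4  3->4 ok
  [17] x  {2,4}  => 2  4->2 ok
  [18] z  {0,1}  => 1  2->1 ok
  [19] y  {3}  => 3  1->3 ok
  [20] x  {2,4}  => 4  3->4 ok
  [21] x  {2,4}  => 2  4->2 ok
  [22] z  {0,1}  => 0  2->0 ok
  [23] w  {5}  => 5  0->5 ok
  [24] y  {3}  => 3  5->3 ok
  [25] z  {0,1}  => 1  3->1 ok
  [26] z  {0,1}  => 0  1->0 ok
  [27] w  {5}  => 5  0->5 ok
  [28] y  {3}  => 3  5->3 ok
  [29] z  {0,1}  => 0  3->0 ok

0,0,5,5,5,4,4,1,0,5,4,2,3,0,5,3,4,2,1,3,4,2,0,5,3,1,0,5,3,0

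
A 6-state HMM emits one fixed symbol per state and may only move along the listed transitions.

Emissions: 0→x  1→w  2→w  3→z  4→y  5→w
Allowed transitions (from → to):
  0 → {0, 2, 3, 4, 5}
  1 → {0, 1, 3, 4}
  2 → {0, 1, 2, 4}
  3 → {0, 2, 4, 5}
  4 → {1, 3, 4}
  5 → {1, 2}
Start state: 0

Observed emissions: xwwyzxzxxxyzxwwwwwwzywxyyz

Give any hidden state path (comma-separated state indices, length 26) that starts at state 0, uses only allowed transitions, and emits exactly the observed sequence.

0,5,1,4,3,0,3,0,0,0,4,3,0,5,2,2,2,2,1,3,4,1,0,4,4,3

  0: obs=x cand={0} pick 0 [start]
  1: obs=w cand={1,2,5} pick 5 [0->5 ok]
  2: obs=w cand={1,2,5} pick 1 [5->1 ok]
  3: obs=y cand={4} pick 4 [1->4 ok]
  4: obs=z cand={3} pick 3 [4->3 ok]
  5: obs=x cand={0} pick 0 [3->0 ok]
  6: obs=z cand={3} pick 3 [0->3 ok]
  7: obs=x cand={0} pick 0 [3->0 ok]
  8: obs=x cand={0} pick 0 [0->0 ok]
  9: obs=x cand={0} pick 0 [0->0 ok]
  10: obs=y cand={4} pick 4 [0->4 ok]
  11: obs=z cand={3} pick 3 [4->3 ok]
  12: obs=x cand={0} pick 0 [3->0 ok]
  13: obs=w cand={1,2,5} pick 5 [0->5 ok]
  14: obs=w cand={1,2,5} pick 2 [5->2 ok]
  15: obs=w cand={1,2,5} pick 2 [2->2 ok]
  16: obs=w cand={1,2,5} pick 2 [2->2 ok]
  17: obs=w cand={1,2,5} pick 2 [2->2 ok]
  18: obs=w cand={1,2,5} pick 1 [2->1 ok]
  19: obs=z cand={3} pick 3 [1->3 ok]
  20: obs=y cand={4} pick 4 [3->4 ok]
  21: obs=w cand={1,2,5} pick 1 [4->1 ok]
  22: obs=x cand={0} pick 0 [1->0 ok]
  23: obs=y cand={4} pick 4 [0->4 ok]
  24: obs=y cand={4} pick 4 [4->4 ok]
  25: obs=z cand={3} pick 3 [4->3 ok]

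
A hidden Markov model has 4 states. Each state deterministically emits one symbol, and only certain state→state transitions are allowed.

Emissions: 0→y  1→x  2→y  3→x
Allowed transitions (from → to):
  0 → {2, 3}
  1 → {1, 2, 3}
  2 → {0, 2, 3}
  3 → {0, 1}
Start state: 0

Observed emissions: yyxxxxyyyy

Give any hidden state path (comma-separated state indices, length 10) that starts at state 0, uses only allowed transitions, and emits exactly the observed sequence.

  t0 'y' -> {0,2}, take 0 (start)
  t1 'y' -> {0,2}, take 2 (0->2 ok)
  t2 'x' -> {1,3}, take 3 (2->3 ok)
  t3 'x' -> {1,3}, take 1 (3->1 ok)
  t4 'x' -> {1,3}, take 1 (1->1 ok)
  t5 'x' -> {1,3}, take 3 (1->3 ok)
  t6 'y' -> {0,2}, take 0 (3->0 ok)
  t7 'y' -> {0,2}, take 2 (0->2 ok)
  t8 'y' -> {0,2}, take 2 (2->2 ok)
  t9 'y' -> {0,2}, take 2 (2->2 ok)

0,2,3,1,1,3,0,2,2,2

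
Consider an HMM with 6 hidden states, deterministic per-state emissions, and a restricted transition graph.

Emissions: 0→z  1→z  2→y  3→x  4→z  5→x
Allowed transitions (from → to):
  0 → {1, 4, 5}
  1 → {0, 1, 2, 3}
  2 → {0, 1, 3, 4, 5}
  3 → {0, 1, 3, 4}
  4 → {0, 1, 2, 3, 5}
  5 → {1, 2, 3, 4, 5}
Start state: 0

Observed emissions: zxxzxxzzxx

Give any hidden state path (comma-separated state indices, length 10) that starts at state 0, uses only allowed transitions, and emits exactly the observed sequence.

0,5,3,0,5,3,4,0,5,5

  pos 0: z in {0,1,4}, choose 0; start
  pos 1: x in {3,5}, choose 5; 0->5 ok
  pos 2: x in {3,5}, choose 3; 5->3 ok
  pos 3: z in {0,1,4}, choose 0; 3->0 ok
  pos 4: x in {3,5}, choose 5; 0->5 ok
  pos 5: x in {3,5}, choose 3; 5->3 ok
  pos 6: z in {0,1,4}, choose 4; 3->4 ok
  pos 7: z in {0,1,4}, choose 0; 4->0 ok
  pos 8: x in {3,5}, choose 5; 0->5 ok
  pos 9: x in {3,5}, choose 5; 5->5 ok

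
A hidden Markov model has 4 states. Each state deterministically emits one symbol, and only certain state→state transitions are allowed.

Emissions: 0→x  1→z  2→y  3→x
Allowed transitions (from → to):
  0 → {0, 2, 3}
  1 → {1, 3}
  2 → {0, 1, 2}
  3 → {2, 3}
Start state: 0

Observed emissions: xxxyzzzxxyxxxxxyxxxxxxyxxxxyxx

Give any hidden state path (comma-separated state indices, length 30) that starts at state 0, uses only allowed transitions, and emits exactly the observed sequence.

0,0,3,2,1,1,1,3,3,2,0,3,3,3,3,2,0,0,0,3,3,3,2,0,0,0,3,2,0,0

  [0] x  {0,3}  => 0  start
  [1] x  {0,3}  => 0  0->0 ok
  [2] x  {0,3}  => 3  0->3 ok
  [3] y  {2}  => 2  3->2 ok
  [4] z  {1}  => 1  2->1 ok
  [5] z  {1}  => 1  1->1 ok
  [6] z  {1}  => 1  1->1 ok
  [7] x  {0,3}  => 3  1->3 ok
  [8] x  {0,3}  => 3  3->3 ok
  [9] y  {2}  => 2  3->2 ok
  [10] x  {0,3}  => 0  2->0 ok
  [11] x  {0,3}  => 3  0->3 ok
  [12] x  {0,3}  => 3  3->3 ok
  [13] x  {0,3}  => 3  3->3 ok
  [14] x  {0,3}  => 3  3->3 ok
  [15] y  {2}  => 2  3->2 ok
  [16] x  {0,3}  => 0  2->0 ok
  [17] x  {0,3}  => 0  0->0 ok
  [18] x  {0,3}  => 0  0->0 ok
  [19] x  {0,3}  => 3  0->3 ok
  [20] x  {0,3}  => 3  3->3 ok
  [21] x  {0,3}  => 3  3->3 ok
  [22] y  {2}  => 2  3->2 ok
  [23] x  {0,3}  => 0  2->0 ok
  [24] x  {0,3}  => 0  0->0 ok
  [25] x  {0,3}  => 0  0->0 ok
  [26] x  {0,3}  => 3  0->3 ok
  [27] y  {2}  => 2  3->2 ok
  [28] x  {0,3}  => 0  2->0 ok
  [29] x  {0,3}  => 0  0->0 ok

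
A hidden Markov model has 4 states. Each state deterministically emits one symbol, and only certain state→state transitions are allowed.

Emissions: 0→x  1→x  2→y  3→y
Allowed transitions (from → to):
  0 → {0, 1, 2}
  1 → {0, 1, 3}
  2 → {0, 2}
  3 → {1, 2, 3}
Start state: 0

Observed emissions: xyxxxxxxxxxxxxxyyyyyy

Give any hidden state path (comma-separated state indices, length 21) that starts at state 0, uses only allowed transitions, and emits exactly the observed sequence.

  0: obs=x cand={0,1} pick 0 [start]
  1: obs=y cand={2,3} pick 2 [0->2 ok]
  2: obs=x cand={0,1} pick 0 [2->0 ok]
  3: obs=x cand={0,1} pick 1 [0->1 ok]
  4: obs=x cand={0,1} pick 0 [1->0 ok]
  5: obs=x cand={0,1} pick 0 [0->0 ok]
  6: obs=x cand={0,1} pick 1 [0->1 ok]
  7: obs=x cand={0,1} pick 0 [1->0 ok]
  8: obs=x cand={0,1} pick 1 [0->1 ok]
  9: obs=x cand={0,1} pick 1 [1->1 ok]
  10: obs=x cand={0,1} pick 0 [1->0 ok]
  11: obs=x cand={0,1} pick 1 [0->1 ok]
  12: obs=x cand={0,1} pick 0 [1->0 ok]
  13: obs=x cand={0,1} pick 0 [0->0 ok]
  14: obs=x cand={0,1} pick 0 [0->0 ok]
  15: obs=y cand={2,3} pick 2 [0->2 ok]
  16: obs=y cand={2,3} pick 2 [2->2 ok]
  17: obs=y cand={2,3} pick 2 [2->2 ok]
  18: obs=y cand={2,3} pick 2 [2->2 ok]
  19: obs=y cand={2,3} pick 2 [2->2 ok]
  20: obs=y cand={2,3} pick 2 [2->2 ok]

0,2,0,1,0,0,1,0,1,1,0,1,0,0,0,2,2,2,2,2,2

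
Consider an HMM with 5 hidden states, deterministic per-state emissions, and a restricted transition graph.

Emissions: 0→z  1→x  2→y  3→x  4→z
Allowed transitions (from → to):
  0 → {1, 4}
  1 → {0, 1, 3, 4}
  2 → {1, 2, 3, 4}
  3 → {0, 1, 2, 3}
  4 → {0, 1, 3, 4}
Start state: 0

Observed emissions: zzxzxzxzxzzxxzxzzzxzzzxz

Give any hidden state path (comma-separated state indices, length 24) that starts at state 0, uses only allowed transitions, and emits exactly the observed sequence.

  t0 'z' -> {0,4}, take 0 (start)
  t1 'z' -> {0,4}, take 4 (0->4 ok)
  t2 'x' -> {1,3}, take 1 (4->1 ok)
  t3 'z' -> {0,4}, take 0 (1->0 ok)
  t4 'x' -> {1,3}, take 1 (0->1 ok)
  t5 'z' -> {0,4}, take 4 (1->4 ok)
  t6 'x' -> {1,3}, take 1 (4->1 ok)
  t7 'z' -> {0,4}, take 0 (1->0 ok)
  t8 'x' -> {1,3}, take 1 (0->1 ok)
  t9 'z' -> {0,4}, take 0 (1->0 ok)
  t10 'z' -> {0,4}, take 4 (0->4 ok)
  t11 'x' -> {1,3}, take 1 (4->1 ok)
  t12 'x' -> {1,3}, take 1 (1->1 ok)
  t13 'z' -> {0,4}, take 0 (1->0 ok)
  t14 'x' -> {1,3}, take 1 (0->1 ok)
  t15 'z' -> {0,4}, take 0 (1->0 ok)
  t16 'z' -> {0,4}, take 4 (0->4 ok)
  t17 'z' -> {0,4}, take 4 (4->4 ok)
  t18 'x' -> {1,3}, take 3 (4->3 ok)
  t19 'z' -> {0,4}, take 0 (3->0 ok)
  t20 'z' -> {0,4}, take 4 (0->4 ok)
  t21 'z' -> {0,4}, take 4 (4->4 ok)
  t22 'x' -> {1,3}, take 3 (4->3 ok)
  t23 'z' -> {0,4}, take 0 (3->0 ok)

0,4,1,0,1,4,1,0,1,0,4,1,1,0,1,0,4,4,3,0,4,4,3,0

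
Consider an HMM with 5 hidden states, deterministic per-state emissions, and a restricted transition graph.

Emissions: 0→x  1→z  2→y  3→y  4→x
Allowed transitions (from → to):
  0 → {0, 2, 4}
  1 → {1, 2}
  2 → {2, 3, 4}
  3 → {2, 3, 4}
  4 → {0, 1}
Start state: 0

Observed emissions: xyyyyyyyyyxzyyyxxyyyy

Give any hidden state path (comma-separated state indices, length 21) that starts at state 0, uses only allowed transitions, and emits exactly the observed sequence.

0,2,2,3,3,2,2,3,3,3,4,1,2,3,3,4,0,2,3,2,2

  0: obs=x cand={0,4} pick 0 [start]
  1: obs=y cand={2,3} pick 2 [0->2 ok]
  2: obs=y cand={2,3} pick 2 [2->2 ok]
  3: obs=y cand={2,3} pick 3 [2->3 ok]
  4: obs=y cand={2,3} pick 3 [3->3 ok]
  5: obs=y cand={2,3} pick 2 [3->2 ok]
  6: obs=y cand={2,3} pick 2 [2->2 ok]
  7: obs=y cand={2,3} pick 3 [2->3 ok]
  8: obs=y cand={2,3} pick 3 [3->3 ok]
  9: obs=y cand={2,3} pick 3 [3->3 ok]
  10: obs=x cand={0,4} pick 4 [3->4 ok]
  11: obs=z cand={1} pick 1 [4->1 ok]
  12: obs=y cand={2,3} pick 2 [1->2 ok]
  13: obs=y cand={2,3} pick 3 [2->3 ok]
  14: obs=y cand={2,3} pick 3 [3->3 ok]
  15: obs=x cand={0,4} pick 4 [3->4 ok]
  16: obs=x cand={0,4} pick 0 [4->0 ok]
  17: obs=y cand={2,3} pick 2 [0->2 ok]
  18: obs=y cand={2,3} pick 3 [2->3 ok]
  19: obs=y cand={2,3} pick 2 [3->2 ok]
  20: obs=y cand={2,3} pick 2 [2->2 ok]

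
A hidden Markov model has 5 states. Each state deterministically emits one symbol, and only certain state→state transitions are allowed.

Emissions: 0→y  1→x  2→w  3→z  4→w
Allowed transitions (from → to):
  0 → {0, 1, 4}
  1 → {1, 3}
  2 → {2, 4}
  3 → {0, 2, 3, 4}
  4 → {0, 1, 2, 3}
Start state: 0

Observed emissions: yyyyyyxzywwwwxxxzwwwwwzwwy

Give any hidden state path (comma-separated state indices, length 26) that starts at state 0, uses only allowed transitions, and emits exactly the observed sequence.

  pos 0: y in {0}, choose 0; start
  pos 1: y in {0}, choose 0; 0->0 ok
  pos 2: y in {0}, choose 0; 0->0 ok
  pos 3: y in {0}, choose 0; 0->0 ok
  pos 4: y in {0}, choose 0; 0->0 ok
  pos 5: y in {0}, choose 0; 0->0 ok
  pos 6: x in {1}, choose 1; 0->1 ok
  pos 7: z in {3}, choose 3; 1->3 ok
  pos 8: y in {0}, choose 0; 3->0 ok
  pos 9: w in {2,4}, choose 4; 0->4 ok
  pos 10: w in {2,4}, choose 2; 4->2 ok
  pos 11: w in {2,4}, choose 2; 2->2 ok
  pos 12: w in {2,4}, choose 4; 2->4 ok
  pos 13: x in {1}, choose 1; 4->1 ok
  pos 14: x in {1}, choose 1; 1->1 ok
  pos 15: x in {1}, choose 1; 1->1 ok
  pos 16: z in {3}, choose 3; 1->3 ok
  pos 17: w in {2,4}, choose 2; 3->2 ok
  pos 18: w in {2,4}, choose 2; 2->2 ok
  pos 19: w in {2,4}, choose 2; 2->2 ok
  pos 20: w in {2,4}, choose 2; 2->2 ok
  pos 21: w in {2,4}, choose 4; 2->4 ok
  pos 22: z in {3}, choose 3; 4->3 ok
  pos 23: w in {2,4}, choose 2; 3->2 ok
  pos 24: w in {2,4}, choose 4; 2->4 ok
  pos 25: y in {0}, choose 0; 4->0 ok

0,0,0,0,0,0,1,3,0,4,2,2,4,1,1,1,3,2,2,2,2,4,3,2,4,0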